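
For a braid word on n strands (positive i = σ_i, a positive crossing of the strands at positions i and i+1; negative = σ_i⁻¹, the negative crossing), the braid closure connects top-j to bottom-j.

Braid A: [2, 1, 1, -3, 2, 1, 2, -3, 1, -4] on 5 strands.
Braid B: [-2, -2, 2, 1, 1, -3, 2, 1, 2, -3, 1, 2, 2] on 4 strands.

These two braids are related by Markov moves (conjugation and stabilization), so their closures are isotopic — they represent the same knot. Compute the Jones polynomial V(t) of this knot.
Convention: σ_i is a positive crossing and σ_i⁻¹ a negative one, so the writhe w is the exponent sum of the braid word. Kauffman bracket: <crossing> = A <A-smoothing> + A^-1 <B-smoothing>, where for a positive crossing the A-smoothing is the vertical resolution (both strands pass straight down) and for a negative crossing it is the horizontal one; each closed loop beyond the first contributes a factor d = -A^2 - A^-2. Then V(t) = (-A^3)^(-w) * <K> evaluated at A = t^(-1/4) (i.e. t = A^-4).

Markov-equivalent braids have isotopic closures, hence identical knot invariants. Strip the Markov moves from each word to reach a common short braid β, then compute V(t) once on β.
Braid A: s2 s1 s1 s3^-1 s2 s1 s2 s3^-1 s1 s4^-1 on 5 strands reduces by inverse Markov moves (closure unchanged at each step):
  Destabilize: the word has the form β·s4^-1 where s4^-1 occurs only as the final letter (β ∈ B_4); drop it and the last strand → 4 strands.
Reduced to β = s2 s1 s1 s3^-1 s2 s1 s2 s3^-1 s1 on 4 strands, 9 crossings.
Braid B: s2^-1 s2^-1 s2 s1 s1 s3^-1 s2 s1 s2 s3^-1 s1 s2 s2 on 4 strands reduces by inverse Markov moves (closure unchanged at each step):
  Deconjugate: the word is γ·β·γ⁻¹ with γ = s2^-1 s2^-1 (prefix) and γ⁻¹ = s2 s2 (suffix); strip both.
Reduced to β = s2 s1 s1 s3^-1 s2 s1 s2 s3^-1 s1 on 4 strands, 9 crossings.
Both give the same β = s2 s1 s1 s3^-1 s2 s1 s2 s3^-1 s1 on 4 strands, so one state sum suffices:
Braid: s2 s1 s1 s3^-1 s2 s1 s2 s3^-1 s1 on 4 strands, 9 crossings.
Writhe w = (#positive) - (#negative) = 7 - 2 = 5.
Computing the Kauffman bracket via state sum. There are 2^9 = 512 states.
For each crossing: s=0 is the vertical smoothing, s=1 horizontal. Crossing k contributes A^(sign_k * (1 - 2*s_k)); loop factor d = -A^2 - A^-2.
Tabulate the states by total A-exponent and number of loops L (A-exp: L × count):
  A^9: L=4 ×1
  A^7: L=3 ×9
  A^5: L=2 ×28, L=4 ×8
  A^3: L=1 ×32, L=3 ×48, L=5 ×4
  A^1: L=2 ×91, L=4 ×34, L=6 ×1
  A^-1: L=1 ×23, L=3 ×92, L=5 ×11
  A^-3: L=2 ×43, L=4 ×40, L=6 ×1
  A^-5: L=1 ×4, L=3 ×26, L=5 ×6
  A^-7: L=2 ×4, L=4 ×5
  A^-9: L=3 ×1
Each group contributes A^e * Σ count * d^(L-1):
Powers of d = -A^2 - A^-2: d^2 = A^4 + 2 + A^-4; d^3 = -A^6 - 3*A^2 - 3*A^-2 - A^-6; d^4 = A^8 + 4*A^4 + 6 + 4*A^-4 + A^-8; d^5 = -A^10 - 5*A^6 - 10*A^2 - 10*A^-2 - 5*A^-6 - A^-10.
  A^9 * (d^3) = -A^15 - 3*A^11 - 3*A^7 - A^3
  A^7 * (9*d^2) = 9*A^11 + 18*A^7 + 9*A^3
  A^5 * (28*d + 8*d^3) = -8*A^11 - 52*A^7 - 52*A^3 - 8*A^-1
  A^3 * (32 + 48*d^2 + 4*d^4) = 4*A^11 + 64*A^7 + 152*A^3 + 64*A^-1 + 4*A^-5
  A^1 * (91*d + 34*d^3 + d^5) = -A^11 - 39*A^7 - 203*A^3 - 203*A^-1 - 39*A^-5 - A^-9
  A^-1 * (23 + 92*d^2 + 11*d^4) = 11*A^7 + 136*A^3 + 273*A^-1 + 136*A^-5 + 11*A^-9
  A^-3 * (43*d + 40*d^3 + d^5) = -A^7 - 45*A^3 - 173*A^-1 - 173*A^-5 - 45*A^-9 - A^-13
  A^-5 * (4 + 26*d^2 + 6*d^4) = 6*A^3 + 50*A^-1 + 92*A^-5 + 50*A^-9 + 6*A^-13
  A^-7 * (4*d + 5*d^3) = -5*A^-1 - 19*A^-5 - 19*A^-9 - 5*A^-13
  A^-9 * (d^2) = A^-5 + 2*A^-9 + A^-13
Summing the groups: <K> = -A^15 + A^11 - 2*A^7 + 2*A^3 - 2*A^-1 + 2*A^-5 - 2*A^-9 + A^-13
Normalise by the writhe: (-A^3)^(-w) = (-A^3)^(-5) = -A^-15, so f(A) = -A^-15 * <K> = 1 - A^-4 + 2*A^-8 - 2*A^-12 + 2*A^-16 - 2*A^-20 + 2*A^-24 - A^-28.
Substitute A = t^(-1/4), i.e. A^e → t^(-e/4): V(t) = -t^7 + 2*t^6 - 2*t^5 + 2*t^4 - 2*t^3 + 2*t^2 - t + 1

Answer: -t^7 + 2*t^6 - 2*t^5 + 2*t^4 - 2*t^3 + 2*t^2 - t + 1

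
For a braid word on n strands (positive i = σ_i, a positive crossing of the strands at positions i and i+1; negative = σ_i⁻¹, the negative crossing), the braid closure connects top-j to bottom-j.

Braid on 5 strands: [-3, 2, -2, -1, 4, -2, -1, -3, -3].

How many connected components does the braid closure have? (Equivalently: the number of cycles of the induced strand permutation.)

Track the strand permutation on 5 strands, starting from identity.
  step 1: s3^-1 swaps positions 3,4 -> [1 2 4 3 5]
  step 2: s2 swaps positions 2,3 -> [1 4 2 3 5]
  step 3: s2^-1 swaps positions 2,3 -> [1 2 4 3 5]
  step 4: s1^-1 swaps positions 1,2 -> [2 1 4 3 5]
  step 5: s4 swaps positions 4,5 -> [2 1 4 5 3]
  step 6: s2^-1 swaps positions 2,3 -> [2 4 1 5 3]
  step 7: s1^-1 swaps positions 1,2 -> [4 2 1 5 3]
  step 8: s3^-1 swaps positions 3,4 -> [4 2 5 1 3]
  step 9: s3^-1 swaps positions 3,4 -> [4 2 1 5 3]
Final permutation (position -> original strand): [4 2 1 5 3]
Closure components = cycle count of this permutation = 2.

Answer: 2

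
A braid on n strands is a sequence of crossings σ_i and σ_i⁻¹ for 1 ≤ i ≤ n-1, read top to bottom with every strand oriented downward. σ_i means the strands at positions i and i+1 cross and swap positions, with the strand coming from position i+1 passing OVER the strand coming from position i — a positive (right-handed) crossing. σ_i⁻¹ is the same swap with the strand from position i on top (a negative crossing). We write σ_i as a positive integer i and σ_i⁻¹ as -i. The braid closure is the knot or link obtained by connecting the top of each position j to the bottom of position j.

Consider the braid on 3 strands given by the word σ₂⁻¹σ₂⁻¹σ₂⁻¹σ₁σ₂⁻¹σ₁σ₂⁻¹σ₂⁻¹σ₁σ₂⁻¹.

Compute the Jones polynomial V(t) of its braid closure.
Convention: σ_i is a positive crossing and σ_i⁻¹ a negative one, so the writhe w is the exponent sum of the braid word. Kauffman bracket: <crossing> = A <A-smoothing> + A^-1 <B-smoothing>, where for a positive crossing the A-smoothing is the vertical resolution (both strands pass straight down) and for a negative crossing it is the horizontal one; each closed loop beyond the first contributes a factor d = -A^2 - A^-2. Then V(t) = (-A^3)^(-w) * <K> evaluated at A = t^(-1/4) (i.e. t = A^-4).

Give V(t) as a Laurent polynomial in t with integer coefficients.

Braid: s2^-1 s2^-1 s2^-1 s1 s2^-1 s1 s2^-1 s2^-1 s1 s2^-1 on 3 strands, 10 crossings.
Writhe w = (#positive) - (#negative) = 3 - 7 = -4.
Enumerate smoothing states for the bracket polynomial. There are 2^10 = 1024 states.
Smooth each crossing (0=||, 1=⌣⌢); contribution A^(Σ sign_k(1-2s_k)) * d^(L-1).
Tabulate the states by total A-exponent and number of loops L (A-exp: L × count):
  A^10: L=8 ×1
  A^8: L=7 ×10
  A^6: L=6 ×45
  A^4: L=5 ×119, L=7 ×1
  A^2: L=4 ×202, L=6 ×8
  A^0: L=3 ×224, L=5 ×28
  A^-2: L=2 ×156, L=4 ×53, L=6 ×1
  A^-4: L=1 ×57, L=3 ×59, L=5 ×4
  A^-6: L=2 ×38, L=4 ×7
  A^-8: L=3 ×10
  A^-10: L=4 ×1
Each group contributes A^e * Σ count * d^(L-1):
Powers of d = -A^2 - A^-2: d^2 = A^4 + 2 + A^-4; d^3 = -A^6 - 3*A^2 - 3*A^-2 - A^-6; d^4 = A^8 + 4*A^4 + 6 + 4*A^-4 + A^-8; d^5 = -A^10 - 5*A^6 - 10*A^2 - 10*A^-2 - 5*A^-6 - A^-10; d^6 = A^12 + 6*A^8 + 15*A^4 + 20 + 15*A^-4 + 6*A^-8 + A^-12; d^7 = -A^14 - 7*A^10 - 21*A^6 - 35*A^2 - 35*A^-2 - 21*A^-6 - 7*A^-10 - A^-14.
  A^10 * (d^7) = -A^24 - 7*A^20 - 21*A^16 - 35*A^12 - 35*A^8 - 21*A^4 - 7 - A^-4
  A^8 * (10*d^6) = 10*A^20 + 60*A^16 + 150*A^12 + 200*A^8 + 150*A^4 + 60 + 10*A^-4
  A^6 * (45*d^5) = -45*A^16 - 225*A^12 - 450*A^8 - 450*A^4 - 225 - 45*A^-4
  A^4 * (119*d^4 + d^6) = A^16 + 125*A^12 + 491*A^8 + 734*A^4 + 491 + 125*A^-4 + A^-8
  A^2 * (202*d^3 + 8*d^5) = -8*A^12 - 242*A^8 - 686*A^4 - 686 - 242*A^-4 - 8*A^-8
  A^0 * (224*d^2 + 28*d^4) = 28*A^8 + 336*A^4 + 616 + 336*A^-4 + 28*A^-8
  A^-2 * (156*d + 53*d^3 + d^5) = -A^8 - 58*A^4 - 325 - 325*A^-4 - 58*A^-8 - A^-12
  A^-4 * (57 + 59*d^2 + 4*d^4) = 4*A^4 + 75 + 199*A^-4 + 75*A^-8 + 4*A^-12
  A^-6 * (38*d + 7*d^3) = -7 - 59*A^-4 - 59*A^-8 - 7*A^-12
  A^-8 * (10*d^2) = 10*A^-4 + 20*A^-8 + 10*A^-12
  A^-10 * (d^3) = -A^-4 - 3*A^-8 - 3*A^-12 - A^-16
Summing the groups: <K> = -A^24 + 3*A^20 - 5*A^16 + 7*A^12 - 9*A^8 + 9*A^4 - 8 + 7*A^-4 - 4*A^-8 + 3*A^-12 - A^-16
Normalise by the writhe: (-A^3)^(-w) = (-A^3)^(4) = A^12, so f(A) = A^12 * <K> = -A^36 + 3*A^32 - 5*A^28 + 7*A^24 - 9*A^20 + 9*A^16 - 8*A^12 + 7*A^8 - 4*A^4 + 3 - A^-4.
Substitute A = t^(-1/4), i.e. A^e → t^(-e/4): V(t) = -t + 3 - 4*t^-1 + 7*t^-2 - 8*t^-3 + 9*t^-4 - 9*t^-5 + 7*t^-6 - 5*t^-7 + 3*t^-8 - t^-9

Answer: -t + 3 - 4*t^-1 + 7*t^-2 - 8*t^-3 + 9*t^-4 - 9*t^-5 + 7*t^-6 - 5*t^-7 + 3*t^-8 - t^-9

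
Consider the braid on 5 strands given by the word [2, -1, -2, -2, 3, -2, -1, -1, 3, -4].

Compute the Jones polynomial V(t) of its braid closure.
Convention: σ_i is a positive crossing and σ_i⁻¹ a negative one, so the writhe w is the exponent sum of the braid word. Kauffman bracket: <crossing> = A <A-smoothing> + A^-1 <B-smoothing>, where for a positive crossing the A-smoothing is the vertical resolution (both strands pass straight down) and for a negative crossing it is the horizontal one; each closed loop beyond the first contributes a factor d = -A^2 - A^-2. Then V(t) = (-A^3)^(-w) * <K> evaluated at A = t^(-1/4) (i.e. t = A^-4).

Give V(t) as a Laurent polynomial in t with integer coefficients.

t - 2 + 4*t^-1 - 5*t^-2 + 6*t^-3 - 5*t^-4 + 4*t^-5 - 3*t^-6 + t^-7

Derivation:
The presented braid s2 s1^-1 s2^-1 s2^-1 s3 s2^-1 s1^-1 s1^-1 s3 s4^-1 on 5 strands reduces by inverse Markov moves (closure unchanged at each step):
  Destabilize: the word has the form β·s4^-1 where s4^-1 occurs only as the final letter (β ∈ B_4); drop it and the last strand → 4 strands.
Reduced to β = s2 s1^-1 s2^-1 s2^-1 s3 s2^-1 s1^-1 s1^-1 s3 on 4 strands, 9 crossings.
Compute on β:
Braid: s2 s1^-1 s2^-1 s2^-1 s3 s2^-1 s1^-1 s1^-1 s3 on 4 strands, 9 crossings.
Writhe w = (#positive) - (#negative) = 3 - 6 = -3.
State-sum expansion of <K>. There are 2^9 = 512 states.
Each crossing splits two ways (0=vertical, 1=horizontal). The state's weight is A^(#A-smoothings - #B-smoothings) * d^(loops - 1).
Tabulate the states by total A-exponent and number of loops L (A-exp: L × count):
  A^9: L=6 ×1
  A^7: L=5 ×9
  A^5: L=4 ×35, L=6 ×1
  A^3: L=3 ×73, L=5 ×11
  A^1: L=2 ×82, L=4 ×43, L=6 ×1
  A^-1: L=1 ×40, L=3 ×79, L=5 ×7
  A^-3: L=2 ×63, L=4 ×21
  A^-5: L=1 ×9, L=3 ×26, L=5 ×1
  A^-7: L=2 ×6, L=4 ×3
  A^-9: L=3 ×1
Each group contributes A^e * Σ count * d^(L-1):
Powers of d = -A^2 - A^-2: d^2 = A^4 + 2 + A^-4; d^3 = -A^6 - 3*A^2 - 3*A^-2 - A^-6; d^4 = A^8 + 4*A^4 + 6 + 4*A^-4 + A^-8; d^5 = -A^10 - 5*A^6 - 10*A^2 - 10*A^-2 - 5*A^-6 - A^-10.
  A^9 * (d^5) = -A^19 - 5*A^15 - 10*A^11 - 10*A^7 - 5*A^3 - A^-1
  A^7 * (9*d^4) = 9*A^15 + 36*A^11 + 54*A^7 + 36*A^3 + 9*A^-1
  A^5 * (35*d^3 + d^5) = -A^15 - 40*A^11 - 115*A^7 - 115*A^3 - 40*A^-1 - A^-5
  A^3 * (73*d^2 + 11*d^4) = 11*A^11 + 117*A^7 + 212*A^3 + 117*A^-1 + 11*A^-5
  A^1 * (82*d + 43*d^3 + d^5) = -A^11 - 48*A^7 - 221*A^3 - 221*A^-1 - 48*A^-5 - A^-9
  A^-1 * (40 + 79*d^2 + 7*d^4) = 7*A^7 + 107*A^3 + 240*A^-1 + 107*A^-5 + 7*A^-9
  A^-3 * (63*d + 21*d^3) = -21*A^3 - 126*A^-1 - 126*A^-5 - 21*A^-9
  A^-5 * (9 + 26*d^2 + d^4) = A^3 + 30*A^-1 + 67*A^-5 + 30*A^-9 + A^-13
  A^-7 * (6*d + 3*d^3) = -3*A^-1 - 15*A^-5 - 15*A^-9 - 3*A^-13
  A^-9 * (d^2) = A^-5 + 2*A^-9 + A^-13
Summing the groups: <K> = -A^19 + 3*A^15 - 4*A^11 + 5*A^7 - 6*A^3 + 5*A^-1 - 4*A^-5 + 2*A^-9 - A^-13
Normalise by the writhe: (-A^3)^(-w) = (-A^3)^(3) = -A^9, so f(A) = -A^9 * <K> = A^28 - 3*A^24 + 4*A^20 - 5*A^16 + 6*A^12 - 5*A^8 + 4*A^4 - 2 + A^-4.
Substitute A = t^(-1/4), i.e. A^e → t^(-e/4): V(t) = t - 2 + 4*t^-1 - 5*t^-2 + 6*t^-3 - 5*t^-4 + 4*t^-5 - 3*t^-6 + t^-7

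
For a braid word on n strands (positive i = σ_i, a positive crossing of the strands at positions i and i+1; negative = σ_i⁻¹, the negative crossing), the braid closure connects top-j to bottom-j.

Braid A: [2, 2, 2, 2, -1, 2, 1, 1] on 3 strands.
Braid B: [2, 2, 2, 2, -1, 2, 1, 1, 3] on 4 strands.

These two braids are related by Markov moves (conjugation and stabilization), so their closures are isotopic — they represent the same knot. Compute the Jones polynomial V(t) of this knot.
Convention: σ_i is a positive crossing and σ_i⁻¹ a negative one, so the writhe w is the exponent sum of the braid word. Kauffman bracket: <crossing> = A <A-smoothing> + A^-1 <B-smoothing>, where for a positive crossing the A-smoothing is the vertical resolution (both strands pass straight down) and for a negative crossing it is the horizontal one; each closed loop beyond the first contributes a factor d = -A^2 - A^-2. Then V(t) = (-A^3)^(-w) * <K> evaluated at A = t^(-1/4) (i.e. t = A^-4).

-t^9 + t^8 - 2*t^7 + 3*t^6 - 2*t^5 + 2*t^4 - t^3 + t^2

Derivation:
Markov-equivalent braids have isotopic closures, hence identical knot invariants. Strip the Markov moves from each word to reach a common short braid β, then compute V(t) once on β.
Braid A: s2 s2 s2 s2 s1^-1 s2 s1 s1 on 3 strands has no conjugating prefix/suffix or stabilization to strip; take β = s2 s2 s2 s2 s1^-1 s2 s1 s1.
Braid B: s2 s2 s2 s2 s1^-1 s2 s1 s1 s3 on 4 strands reduces by inverse Markov moves (closure unchanged at each step):
  Destabilize: the word has the form β·s3 where s3 occurs only as the final letter (β ∈ B_3); drop it and the last strand → 3 strands.
Reduced to β = s2 s2 s2 s2 s1^-1 s2 s1 s1 on 3 strands, 8 crossings.
Both give the same β = s2 s2 s2 s2 s1^-1 s2 s1 s1 on 3 strands, so one state sum suffices:
Braid: s2 s2 s2 s2 s1^-1 s2 s1 s1 on 3 strands, 8 crossings.
Writhe w = (#positive) - (#negative) = 7 - 1 = 6.
State-sum expansion of <K>. There are 2^8 = 256 states.
For each crossing: s=0 is the vertical smoothing, s=1 horizontal. Crossing k contributes A^(sign_k * (1 - 2*s_k)); loop factor d = -A^2 - A^-2.
Tabulate the states by total A-exponent and number of loops L (A-exp: L × count):
  A^8: L=2 ×1
  A^6: L=1 ×5, L=3 ×3
  A^4: L=2 ×27, L=4 ×1
  A^2: L=1 ×18, L=3 ×38
  A^0: L=2 ×41, L=4 ×29
  A^-2: L=3 ×44, L=5 ×12
  A^-4: L=4 ×26, L=6 ×2
  A^-6: L=5 ×8
  A^-8: L=6 ×1
Each group contributes A^e * Σ count * d^(L-1):
Powers of d = -A^2 - A^-2: d^2 = A^4 + 2 + A^-4; d^3 = -A^6 - 3*A^2 - 3*A^-2 - A^-6; d^4 = A^8 + 4*A^4 + 6 + 4*A^-4 + A^-8; d^5 = -A^10 - 5*A^6 - 10*A^2 - 10*A^-2 - 5*A^-6 - A^-10.
  A^8 * (d) = -A^10 - A^6
  A^6 * (5 + 3*d^2) = 3*A^10 + 11*A^6 + 3*A^2
  A^4 * (27*d + d^3) = -A^10 - 30*A^6 - 30*A^2 - A^-2
  A^2 * (18 + 38*d^2) = 38*A^6 + 94*A^2 + 38*A^-2
  A^0 * (41*d + 29*d^3) = -29*A^6 - 128*A^2 - 128*A^-2 - 29*A^-6
  A^-2 * (44*d^2 + 12*d^4) = 12*A^6 + 92*A^2 + 160*A^-2 + 92*A^-6 + 12*A^-10
  A^-4 * (26*d^3 + 2*d^5) = -2*A^6 - 36*A^2 - 98*A^-2 - 98*A^-6 - 36*A^-10 - 2*A^-14
  A^-6 * (8*d^4) = 8*A^2 + 32*A^-2 + 48*A^-6 + 32*A^-10 + 8*A^-14
  A^-8 * (d^5) = -A^2 - 5*A^-2 - 10*A^-6 - 10*A^-10 - 5*A^-14 - A^-18
Summing the groups: <K> = A^10 - A^6 + 2*A^2 - 2*A^-2 + 3*A^-6 - 2*A^-10 + A^-14 - A^-18
Normalise by the writhe: (-A^3)^(-w) = (-A^3)^(-6) = A^-18, so f(A) = A^-18 * <K> = A^-8 - A^-12 + 2*A^-16 - 2*A^-20 + 3*A^-24 - 2*A^-28 + A^-32 - A^-36.
Substitute A = t^(-1/4), i.e. A^e → t^(-e/4): V(t) = -t^9 + t^8 - 2*t^7 + 3*t^6 - 2*t^5 + 2*t^4 - t^3 + t^2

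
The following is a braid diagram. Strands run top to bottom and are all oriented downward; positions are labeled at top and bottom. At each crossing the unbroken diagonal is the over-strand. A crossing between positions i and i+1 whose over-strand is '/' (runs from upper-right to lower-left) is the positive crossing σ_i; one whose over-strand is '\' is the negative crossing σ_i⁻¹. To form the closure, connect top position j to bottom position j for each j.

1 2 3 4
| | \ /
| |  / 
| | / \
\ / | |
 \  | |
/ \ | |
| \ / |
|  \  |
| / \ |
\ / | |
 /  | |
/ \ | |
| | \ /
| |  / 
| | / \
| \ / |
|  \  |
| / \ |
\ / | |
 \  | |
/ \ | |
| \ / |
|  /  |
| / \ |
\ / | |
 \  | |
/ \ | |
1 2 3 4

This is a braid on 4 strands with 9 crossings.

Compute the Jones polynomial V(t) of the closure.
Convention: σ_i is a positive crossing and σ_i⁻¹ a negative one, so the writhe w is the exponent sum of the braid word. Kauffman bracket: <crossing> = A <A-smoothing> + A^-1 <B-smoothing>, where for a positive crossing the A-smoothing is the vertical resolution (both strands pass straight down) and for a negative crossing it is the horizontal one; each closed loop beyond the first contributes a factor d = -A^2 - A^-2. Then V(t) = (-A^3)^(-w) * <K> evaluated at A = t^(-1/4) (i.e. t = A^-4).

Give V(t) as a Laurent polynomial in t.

t^2 - 2*t + 3 - 3*t^-1 + 3*t^-2 - 2*t^-3 + 2*t^-4 - t^-5

Derivation:
Reading the diagram top to bottom ('/'-over between positions i,i+1 = s_i, '\'-over = s_i^-1): braid word = s3 s1^-1 s2^-1 s1 s3 s2^-1 s1^-1 s2 s1^-1.
Braid: s3 s1^-1 s2^-1 s1 s3 s2^-1 s1^-1 s2 s1^-1 on 4 strands, 9 crossings.
Writhe w = (#positive) - (#negative) = 4 - 5 = -1.
Enumerate smoothing states for the bracket polynomial. There are 2^9 = 512 states.
For each crossing: s=0 is the vertical smoothing, s=1 horizontal. Crossing k contributes A^(sign_k * (1 - 2*s_k)); loop factor d = -A^2 - A^-2.
Tabulate the states by total A-exponent and number of loops L (A-exp: L × count):
  A^9: L=5 ×1
  A^7: L=4 ×9
  A^5: L=3 ×32, L=5 ×4
  A^3: L=2 ×53, L=4 ×30, L=6 ×1
  A^1: L=1 ×35, L=3 ×80, L=5 ×11
  A^-1: L=2 ×86, L=4 ×39, L=6 ×1
  A^-3: L=1 ×21, L=3 ×58, L=5 ×5
  A^-5: L=2 ×26, L=4 ×10
  A^-7: L=1 ×3, L=3 ×6
  A^-9: L=2 ×1
Each group contributes A^e * Σ count * d^(L-1):
Powers of d = -A^2 - A^-2: d^2 = A^4 + 2 + A^-4; d^3 = -A^6 - 3*A^2 - 3*A^-2 - A^-6; d^4 = A^8 + 4*A^4 + 6 + 4*A^-4 + A^-8; d^5 = -A^10 - 5*A^6 - 10*A^2 - 10*A^-2 - 5*A^-6 - A^-10.
  A^9 * (d^4) = A^17 + 4*A^13 + 6*A^9 + 4*A^5 + A
  A^7 * (9*d^3) = -9*A^13 - 27*A^9 - 27*A^5 - 9*A
  A^5 * (32*d^2 + 4*d^4) = 4*A^13 + 48*A^9 + 88*A^5 + 48*A + 4*A^-3
  A^3 * (53*d + 30*d^3 + d^5) = -A^13 - 35*A^9 - 153*A^5 - 153*A - 35*A^-3 - A^-7
  A^1 * (35 + 80*d^2 + 11*d^4) = 11*A^9 + 124*A^5 + 261*A + 124*A^-3 + 11*A^-7
  A^-1 * (86*d + 39*d^3 + d^5) = -A^9 - 44*A^5 - 213*A - 213*A^-3 - 44*A^-7 - A^-11
  A^-3 * (21 + 58*d^2 + 5*d^4) = 5*A^5 + 78*A + 167*A^-3 + 78*A^-7 + 5*A^-11
  A^-5 * (26*d + 10*d^3) = -10*A - 56*A^-3 - 56*A^-7 - 10*A^-11
  A^-7 * (3 + 6*d^2) = 6*A^-3 + 15*A^-7 + 6*A^-11
  A^-9 * (d) = -A^-7 - A^-11
Summing the groups: <K> = A^17 - 2*A^13 + 2*A^9 - 3*A^5 + 3*A - 3*A^-3 + 2*A^-7 - A^-11
Normalise by the writhe: (-A^3)^(-w) = (-A^3)^(1) = -A^3, so f(A) = -A^3 * <K> = -A^20 + 2*A^16 - 2*A^12 + 3*A^8 - 3*A^4 + 3 - 2*A^-4 + A^-8.
Substitute A = t^(-1/4), i.e. A^e → t^(-e/4): V(t) = t^2 - 2*t + 3 - 3*t^-1 + 3*t^-2 - 2*t^-3 + 2*t^-4 - t^-5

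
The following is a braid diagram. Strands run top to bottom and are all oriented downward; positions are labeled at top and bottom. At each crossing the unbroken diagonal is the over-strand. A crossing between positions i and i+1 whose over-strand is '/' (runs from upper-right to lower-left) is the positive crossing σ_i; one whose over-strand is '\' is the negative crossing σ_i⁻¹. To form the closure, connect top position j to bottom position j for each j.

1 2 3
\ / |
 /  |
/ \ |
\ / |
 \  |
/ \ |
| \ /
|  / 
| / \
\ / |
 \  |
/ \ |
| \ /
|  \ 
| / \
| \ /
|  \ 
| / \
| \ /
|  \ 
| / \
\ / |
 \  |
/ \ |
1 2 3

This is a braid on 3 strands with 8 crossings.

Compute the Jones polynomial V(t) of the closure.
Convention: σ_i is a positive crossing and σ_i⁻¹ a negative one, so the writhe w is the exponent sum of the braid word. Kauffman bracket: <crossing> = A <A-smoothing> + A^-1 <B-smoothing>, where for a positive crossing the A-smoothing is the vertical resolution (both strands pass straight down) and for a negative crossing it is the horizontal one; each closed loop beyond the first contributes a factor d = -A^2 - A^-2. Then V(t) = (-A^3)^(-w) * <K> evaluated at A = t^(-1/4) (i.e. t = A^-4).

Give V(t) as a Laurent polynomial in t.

Reading the diagram top to bottom ('/'-over between positions i,i+1 = s_i, '\'-over = s_i^-1): braid word = s1 s1^-1 s2 s1^-1 s2^-1 s2^-1 s2^-1 s1^-1.
The presented braid s1 s1^-1 s2 s1^-1 s2^-1 s2^-1 s2^-1 s1^-1 on 3 strands reduces by inverse Markov moves (closure unchanged at each step):
  Deconjugate: the word is γ·β·γ⁻¹ with γ = s1 (prefix) and γ⁻¹ = s1^-1 (suffix); strip both.
Reduced to β = s1^-1 s2 s1^-1 s2^-1 s2^-1 s2^-1 on 3 strands, 6 crossings.
Compute on β:
Braid: s1^-1 s2 s1^-1 s2^-1 s2^-1 s2^-1 on 3 strands, 6 crossings.
Writhe w = (#positive) - (#negative) = 1 - 5 = -4.
State-sum expansion of <K>. There are 2^6 = 64 states.
Smooth each crossing (0=||, 1=⌣⌢); contribution A^(Σ sign_k(1-2s_k)) * d^(L-1).
Tabulate the states by total A-exponent and number of loops L (A-exp: L × count):
  A^6: L=4 ×1
  A^4: L=3 ×6
  A^2: L=2 ×12, L=4 ×3
  A^0: L=1 ×9, L=3 ×10, L=5 ×1
  A^-2: L=2 ×12, L=4 ×3
  A^-4: L=1 ×2, L=3 ×4
  A^-6: L=2 ×1
Each group contributes A^e * Σ count * d^(L-1):
Powers of d = -A^2 - A^-2: d^2 = A^4 + 2 + A^-4; d^3 = -A^6 - 3*A^2 - 3*A^-2 - A^-6; d^4 = A^8 + 4*A^4 + 6 + 4*A^-4 + A^-8.
  A^6 * (d^3) = -A^12 - 3*A^8 - 3*A^4 - 1
  A^4 * (6*d^2) = 6*A^8 + 12*A^4 + 6
  A^2 * (12*d + 3*d^3) = -3*A^8 - 21*A^4 - 21 - 3*A^-4
  A^0 * (9 + 10*d^2 + d^4) = A^8 + 14*A^4 + 35 + 14*A^-4 + A^-8
  A^-2 * (12*d + 3*d^3) = -3*A^4 - 21 - 21*A^-4 - 3*A^-8
  A^-4 * (2 + 4*d^2) = 4 + 10*A^-4 + 4*A^-8
  A^-6 * (d) = -A^-4 - A^-8
Summing the groups: <K> = -A^12 + A^8 - A^4 + 2 - A^-4 + A^-8
Normalise by the writhe: (-A^3)^(-w) = (-A^3)^(4) = A^12, so f(A) = A^12 * <K> = -A^24 + A^20 - A^16 + 2*A^12 - A^8 + A^4.
Substitute A = t^(-1/4), i.e. A^e → t^(-e/4): V(t) = t^-1 - t^-2 + 2*t^-3 - t^-4 + t^-5 - t^-6

Answer: t^-1 - t^-2 + 2*t^-3 - t^-4 + t^-5 - t^-6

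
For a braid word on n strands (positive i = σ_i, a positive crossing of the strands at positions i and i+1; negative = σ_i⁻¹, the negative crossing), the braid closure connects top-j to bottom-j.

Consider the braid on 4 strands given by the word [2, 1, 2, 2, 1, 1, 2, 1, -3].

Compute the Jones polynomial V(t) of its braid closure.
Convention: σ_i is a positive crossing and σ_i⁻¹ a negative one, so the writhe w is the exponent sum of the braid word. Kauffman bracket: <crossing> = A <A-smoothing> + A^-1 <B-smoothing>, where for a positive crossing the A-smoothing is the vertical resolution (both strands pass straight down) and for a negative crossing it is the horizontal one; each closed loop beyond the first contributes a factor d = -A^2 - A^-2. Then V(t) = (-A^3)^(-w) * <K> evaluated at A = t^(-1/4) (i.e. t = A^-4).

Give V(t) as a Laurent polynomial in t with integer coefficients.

-t^8 + t^5 + t^3

Derivation:
The presented braid s2 s1 s2 s2 s1 s1 s2 s1 s3^-1 on 4 strands reduces by inverse Markov moves (closure unchanged at each step):
  Destabilize: the word has the form β·s3^-1 where s3^-1 occurs only as the final letter (β ∈ B_3); drop it and the last strand → 3 strands.
Reduced to β = s2 s1 s2 s2 s1 s1 s2 s1 on 3 strands, 8 crossings.
Compute on β:
Braid: s2 s1 s2 s2 s1 s1 s2 s1 on 3 strands, 8 crossings.
Writhe w = (#positive) - (#negative) = 8 - 0 = 8.
Enumerate smoothing states for the bracket polynomial. There are 2^8 = 256 states.
Smooth each crossing (0=||, 1=⌣⌢); contribution A^(Σ sign_k(1-2s_k)) * d^(L-1).
Tabulate the states by total A-exponent and number of loops L (A-exp: L × count):
  A^8: L=3 ×1
  A^6: L=2 ×8
  A^4: L=1 ×16, L=3 ×12
  A^2: L=2 ×48, L=4 ×8
  A^0: L=1 ×17, L=3 ×51, L=5 ×2
  A^-2: L=2 ×34, L=4 ×22
  A^-4: L=1 ×4, L=3 ×21, L=5 ×3
  A^-6: L=2 ×4, L=4 ×4
  A^-8: L=3 ×1
Each group contributes A^e * Σ count * d^(L-1):
Powers of d = -A^2 - A^-2: d^2 = A^4 + 2 + A^-4; d^3 = -A^6 - 3*A^2 - 3*A^-2 - A^-6; d^4 = A^8 + 4*A^4 + 6 + 4*A^-4 + A^-8.
  A^8 * (d^2) = A^12 + 2*A^8 + A^4
  A^6 * (8*d) = -8*A^8 - 8*A^4
  A^4 * (16 + 12*d^2) = 12*A^8 + 40*A^4 + 12
  A^2 * (48*d + 8*d^3) = -8*A^8 - 72*A^4 - 72 - 8*A^-4
  A^0 * (17 + 51*d^2 + 2*d^4) = 2*A^8 + 59*A^4 + 131 + 59*A^-4 + 2*A^-8
  A^-2 * (34*d + 22*d^3) = -22*A^4 - 100 - 100*A^-4 - 22*A^-8
  A^-4 * (4 + 21*d^2 + 3*d^4) = 3*A^4 + 33 + 64*A^-4 + 33*A^-8 + 3*A^-12
  A^-6 * (4*d + 4*d^3) = -4 - 16*A^-4 - 16*A^-8 - 4*A^-12
  A^-8 * (d^2) = A^-4 + 2*A^-8 + A^-12
Summing the groups: <K> = A^12 + A^4 - A^-8
Normalise by the writhe: (-A^3)^(-w) = (-A^3)^(-8) = A^-24, so f(A) = A^-24 * <K> = A^-12 + A^-20 - A^-32.
Substitute A = t^(-1/4), i.e. A^e → t^(-e/4): V(t) = -t^8 + t^5 + t^3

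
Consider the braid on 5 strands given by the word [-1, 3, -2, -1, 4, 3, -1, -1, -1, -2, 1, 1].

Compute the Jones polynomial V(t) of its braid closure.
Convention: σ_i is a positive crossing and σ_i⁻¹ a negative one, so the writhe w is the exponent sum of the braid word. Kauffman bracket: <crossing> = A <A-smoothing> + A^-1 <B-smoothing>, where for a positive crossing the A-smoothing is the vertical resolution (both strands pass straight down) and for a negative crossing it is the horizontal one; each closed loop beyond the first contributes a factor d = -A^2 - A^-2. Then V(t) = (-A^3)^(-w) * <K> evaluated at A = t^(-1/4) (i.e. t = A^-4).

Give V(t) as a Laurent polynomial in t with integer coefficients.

The presented braid s1^-1 s3 s2^-1 s1^-1 s4 s3 s1^-1 s1^-1 s1^-1 s2^-1 s1 s1 on 5 strands reduces by inverse Markov moves (closure unchanged at each step):
  Deconjugate: the word is γ·β·γ⁻¹ with γ = s1^-1 (prefix) and γ⁻¹ = s1 (suffix); strip both.
Reduced to β = s3 s2^-1 s1^-1 s4 s3 s1^-1 s1^-1 s1^-1 s2^-1 s1 on 5 strands, 10 crossings.
Compute on β:
Braid: s3 s2^-1 s1^-1 s4 s3 s1^-1 s1^-1 s1^-1 s2^-1 s1 on 5 strands, 10 crossings.
Writhe w = (#positive) - (#negative) = 4 - 6 = -2.
Enumerate smoothing states for the bracket polynomial. There are 2^10 = 1024 states.
Smooth each crossing (0=||, 1=⌣⌢); contribution A^(Σ sign_k(1-2s_k)) * d^(L-1).
Tabulate the states by total A-exponent and number of loops L (A-exp: L × count):
  A^10: L=7 ×1
  A^8: L=6 ×10
  A^6: L=5 ×42, L=7 ×3
  A^4: L=4 ×95, L=6 ×24, L=8 ×1
  A^2: L=3 ×124, L=5 ×76, L=7 ×10
  A^0: L=2 ×90, L=4 ×126, L=6 ×35, L=8 ×1
  A^-2: L=1 ×28, L=3 ×116, L=5 ×61, L=7 ×5
  A^-4: L=2 ×50, L=4 ×60, L=6 ×10
  A^-6: L=1 ×5, L=3 ×29, L=5 ×11
  A^-8: L=2 ×4, L=4 ×6
  A^-10: L=3 ×1
Each group contributes A^e * Σ count * d^(L-1):
Powers of d = -A^2 - A^-2: d^2 = A^4 + 2 + A^-4; d^3 = -A^6 - 3*A^2 - 3*A^-2 - A^-6; d^4 = A^8 + 4*A^4 + 6 + 4*A^-4 + A^-8; d^5 = -A^10 - 5*A^6 - 10*A^2 - 10*A^-2 - 5*A^-6 - A^-10; d^6 = A^12 + 6*A^8 + 15*A^4 + 20 + 15*A^-4 + 6*A^-8 + A^-12; d^7 = -A^14 - 7*A^10 - 21*A^6 - 35*A^2 - 35*A^-2 - 21*A^-6 - 7*A^-10 - A^-14.
  A^10 * (d^6) = A^22 + 6*A^18 + 15*A^14 + 20*A^10 + 15*A^6 + 6*A^2 + A^-2
  A^8 * (10*d^5) = -10*A^18 - 50*A^14 - 100*A^10 - 100*A^6 - 50*A^2 - 10*A^-2
  A^6 * (42*d^4 + 3*d^6) = 3*A^18 + 60*A^14 + 213*A^10 + 312*A^6 + 213*A^2 + 60*A^-2 + 3*A^-6
  A^4 * (95*d^3 + 24*d^5 + d^7) = -A^18 - 31*A^14 - 236*A^10 - 560*A^6 - 560*A^2 - 236*A^-2 - 31*A^-6 - A^-10
  A^2 * (124*d^2 + 76*d^4 + 10*d^6) = 10*A^14 + 136*A^10 + 578*A^6 + 904*A^2 + 578*A^-2 + 136*A^-6 + 10*A^-10
  A^0 * (90*d + 126*d^3 + 35*d^5 + d^7) = -A^14 - 42*A^10 - 322*A^6 - 853*A^2 - 853*A^-2 - 322*A^-6 - 42*A^-10 - A^-14
  A^-2 * (28 + 116*d^2 + 61*d^4 + 5*d^6) = 5*A^10 + 91*A^6 + 435*A^2 + 726*A^-2 + 435*A^-6 + 91*A^-10 + 5*A^-14
  A^-4 * (50*d + 60*d^3 + 10*d^5) = -10*A^6 - 110*A^2 - 330*A^-2 - 330*A^-6 - 110*A^-10 - 10*A^-14
  A^-6 * (5 + 29*d^2 + 11*d^4) = 11*A^2 + 73*A^-2 + 129*A^-6 + 73*A^-10 + 11*A^-14
  A^-8 * (4*d + 6*d^3) = -6*A^-2 - 22*A^-6 - 22*A^-10 - 6*A^-14
  A^-10 * (d^2) = A^-6 + 2*A^-10 + A^-14
Summing the groups: <K> = A^22 - 2*A^18 + 3*A^14 - 4*A^10 + 4*A^6 - 4*A^2 + 3*A^-2 - A^-6 + A^-10
Normalise by the writhe: (-A^3)^(-w) = (-A^3)^(2) = A^6, so f(A) = A^6 * <K> = A^28 - 2*A^24 + 3*A^20 - 4*A^16 + 4*A^12 - 4*A^8 + 3*A^4 - 1 + A^-4.
Substitute A = t^(-1/4), i.e. A^e → t^(-e/4): V(t) = t - 1 + 3*t^-1 - 4*t^-2 + 4*t^-3 - 4*t^-4 + 3*t^-5 - 2*t^-6 + t^-7

Answer: t - 1 + 3*t^-1 - 4*t^-2 + 4*t^-3 - 4*t^-4 + 3*t^-5 - 2*t^-6 + t^-7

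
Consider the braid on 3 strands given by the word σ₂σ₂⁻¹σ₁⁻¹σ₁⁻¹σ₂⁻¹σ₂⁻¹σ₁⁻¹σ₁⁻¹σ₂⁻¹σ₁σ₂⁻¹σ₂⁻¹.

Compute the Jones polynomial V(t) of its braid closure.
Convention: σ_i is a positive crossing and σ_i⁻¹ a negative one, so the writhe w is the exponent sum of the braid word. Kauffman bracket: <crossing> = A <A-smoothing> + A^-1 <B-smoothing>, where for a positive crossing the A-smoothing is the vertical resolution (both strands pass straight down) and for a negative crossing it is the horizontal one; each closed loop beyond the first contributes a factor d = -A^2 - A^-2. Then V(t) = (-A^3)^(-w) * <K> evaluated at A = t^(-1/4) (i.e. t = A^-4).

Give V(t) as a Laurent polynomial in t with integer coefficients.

The presented braid s2 s2^-1 s1^-1 s1^-1 s2^-1 s2^-1 s1^-1 s1^-1 s2^-1 s1 s2^-1 s2^-1 on 3 strands reduces by inverse Markov moves (closure unchanged at each step):
  Deconjugate: the word is γ·β·γ⁻¹ with γ = s2 (prefix) and γ⁻¹ = s2^-1 (suffix); strip both.
Reduced to β = s2^-1 s1^-1 s1^-1 s2^-1 s2^-1 s1^-1 s1^-1 s2^-1 s1 s2^-1 on 3 strands, 10 crossings.
Compute on β:
Braid: s2^-1 s1^-1 s1^-1 s2^-1 s2^-1 s1^-1 s1^-1 s2^-1 s1 s2^-1 on 3 strands, 10 crossings.
Writhe w = (#positive) - (#negative) = 1 - 9 = -8.
Enumerate smoothing states for the bracket polynomial. There are 2^10 = 1024 states.
Smooth each crossing (0=||, 1=⌣⌢); contribution A^(Σ sign_k(1-2s_k)) * d^(L-1).
Tabulate the states by total A-exponent and number of loops L (A-exp: L × count):
  A^10: L=6 ×1
  A^8: L=5 ×10
  A^6: L=4 ×41, L=6 ×4
  A^4: L=3 ×86, L=5 ×34
  A^2: L=2 ×92, L=4 ×114, L=6 ×4
  A^0: L=1 ×40, L=3 ×185, L=5 ×27
  A^-2: L=2 ×142, L=4 ×67, L=6 ×1
  A^-4: L=1 ×40, L=3 ×76, L=5 ×4
  A^-6: L=2 ×39, L=4 ×6
  A^-8: L=1 ×5, L=3 ×5
  A^-10: L=2 ×1
Each group contributes A^e * Σ count * d^(L-1):
Powers of d = -A^2 - A^-2: d^2 = A^4 + 2 + A^-4; d^3 = -A^6 - 3*A^2 - 3*A^-2 - A^-6; d^4 = A^8 + 4*A^4 + 6 + 4*A^-4 + A^-8; d^5 = -A^10 - 5*A^6 - 10*A^2 - 10*A^-2 - 5*A^-6 - A^-10.
  A^10 * (d^5) = -A^20 - 5*A^16 - 10*A^12 - 10*A^8 - 5*A^4 - 1
  A^8 * (10*d^4) = 10*A^16 + 40*A^12 + 60*A^8 + 40*A^4 + 10
  A^6 * (41*d^3 + 4*d^5) = -4*A^16 - 61*A^12 - 163*A^8 - 163*A^4 - 61 - 4*A^-4
  A^4 * (86*d^2 + 34*d^4) = 34*A^12 + 222*A^8 + 376*A^4 + 222 + 34*A^-4
  A^2 * (92*d + 114*d^3 + 4*d^5) = -4*A^12 - 134*A^8 - 474*A^4 - 474 - 134*A^-4 - 4*A^-8
  A^0 * (40 + 185*d^2 + 27*d^4) = 27*A^8 + 293*A^4 + 572 + 293*A^-4 + 27*A^-8
  A^-2 * (142*d + 67*d^3 + d^5) = -A^8 - 72*A^4 - 353 - 353*A^-4 - 72*A^-8 - A^-12
  A^-4 * (40 + 76*d^2 + 4*d^4) = 4*A^4 + 92 + 216*A^-4 + 92*A^-8 + 4*A^-12
  A^-6 * (39*d + 6*d^3) = -6 - 57*A^-4 - 57*A^-8 - 6*A^-12
  A^-8 * (5 + 5*d^2) = 5*A^-4 + 15*A^-8 + 5*A^-12
  A^-10 * (d) = -A^-8 - A^-12
Summing the groups: <K> = -A^20 + A^16 - A^12 + A^8 - A^4 + 1 + A^-12
Normalise by the writhe: (-A^3)^(-w) = (-A^3)^(8) = A^24, so f(A) = A^24 * <K> = -A^44 + A^40 - A^36 + A^32 - A^28 + A^24 + A^12.
Substitute A = t^(-1/4), i.e. A^e → t^(-e/4): V(t) = t^-3 + t^-6 - t^-7 + t^-8 - t^-9 + t^-10 - t^-11

Answer: t^-3 + t^-6 - t^-7 + t^-8 - t^-9 + t^-10 - t^-11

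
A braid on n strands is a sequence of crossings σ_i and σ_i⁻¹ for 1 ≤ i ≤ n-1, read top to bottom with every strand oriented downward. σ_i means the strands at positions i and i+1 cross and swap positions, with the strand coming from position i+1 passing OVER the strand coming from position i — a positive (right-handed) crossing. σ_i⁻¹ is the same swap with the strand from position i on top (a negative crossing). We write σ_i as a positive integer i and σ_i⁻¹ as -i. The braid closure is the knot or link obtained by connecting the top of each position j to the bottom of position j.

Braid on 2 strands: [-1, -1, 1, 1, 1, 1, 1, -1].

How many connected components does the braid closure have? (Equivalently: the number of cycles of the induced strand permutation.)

Track the strand permutation on 2 strands, starting from identity.
  step 1: s1^-1 swaps positions 1,2 -> [2 1]
  step 2: s1^-1 swaps positions 1,2 -> [1 2]
  step 3: s1 swaps positions 1,2 -> [2 1]
  step 4: s1 swaps positions 1,2 -> [1 2]
  step 5: s1 swaps positions 1,2 -> [2 1]
  step 6: s1 swaps positions 1,2 -> [1 2]
  step 7: s1 swaps positions 1,2 -> [2 1]
  step 8: s1^-1 swaps positions 1,2 -> [1 2]
Final permutation (position -> original strand): [1 2]
Closure components = cycle count of this permutation = 2.

Answer: 2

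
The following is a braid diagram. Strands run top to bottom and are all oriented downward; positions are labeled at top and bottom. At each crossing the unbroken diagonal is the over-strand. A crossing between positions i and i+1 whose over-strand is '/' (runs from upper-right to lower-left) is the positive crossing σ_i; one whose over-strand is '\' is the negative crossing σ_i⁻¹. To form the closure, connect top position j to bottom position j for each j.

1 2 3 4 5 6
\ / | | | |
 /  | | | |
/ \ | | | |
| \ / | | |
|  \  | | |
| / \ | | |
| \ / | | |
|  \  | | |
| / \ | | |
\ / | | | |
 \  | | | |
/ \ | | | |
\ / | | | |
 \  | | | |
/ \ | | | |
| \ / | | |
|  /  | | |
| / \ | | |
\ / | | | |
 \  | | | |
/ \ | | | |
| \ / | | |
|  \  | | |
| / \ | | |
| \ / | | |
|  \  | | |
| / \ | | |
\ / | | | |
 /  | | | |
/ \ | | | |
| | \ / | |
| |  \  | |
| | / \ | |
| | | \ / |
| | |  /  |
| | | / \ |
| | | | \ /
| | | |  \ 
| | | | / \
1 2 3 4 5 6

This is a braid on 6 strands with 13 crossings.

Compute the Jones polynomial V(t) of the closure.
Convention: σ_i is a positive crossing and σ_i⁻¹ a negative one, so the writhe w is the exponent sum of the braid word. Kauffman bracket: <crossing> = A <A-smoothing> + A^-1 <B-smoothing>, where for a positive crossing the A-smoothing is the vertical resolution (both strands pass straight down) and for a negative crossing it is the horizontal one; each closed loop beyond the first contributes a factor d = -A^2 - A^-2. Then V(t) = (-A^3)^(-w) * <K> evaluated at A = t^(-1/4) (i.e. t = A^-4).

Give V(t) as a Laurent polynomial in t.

-1 + 4*t^-1 - 5*t^-2 + 7*t^-3 - 7*t^-4 + 6*t^-5 - 5*t^-6 + 3*t^-7 - t^-8

Derivation:
Reading the diagram top to bottom ('/'-over between positions i,i+1 = s_i, '\'-over = s_i^-1): braid word = s1 s2^-1 s2^-1 s1^-1 s1^-1 s2 s1^-1 s2^-1 s2^-1 s1 s3^-1 s4 s5^-1.
The presented braid s1 s2^-1 s2^-1 s1^-1 s1^-1 s2 s1^-1 s2^-1 s2^-1 s1 s3^-1 s4 s5^-1 on 6 strands reduces by inverse Markov moves (closure unchanged at each step):
  Destabilize: the word has the form β·s5^-1 where s5^-1 occurs only as the final letter (β ∈ B_5); drop it and the last strand → 5 strands.
  Destabilize: the word has the form β·s4 where s4 occurs only as the final letter (β ∈ B_4); drop it and the last strand → 4 strands.
  Destabilize: the word has the form β·s3^-1 where s3^-1 occurs only as the final letter (β ∈ B_3); drop it and the last strand → 3 strands.
Reduced to β = s1 s2^-1 s2^-1 s1^-1 s1^-1 s2 s1^-1 s2^-1 s2^-1 s1 on 3 strands, 10 crossings.
Compute on β:
Braid: s1 s2^-1 s2^-1 s1^-1 s1^-1 s2 s1^-1 s2^-1 s2^-1 s1 on 3 strands, 10 crossings.
Writhe w = (#positive) - (#negative) = 3 - 7 = -4.
State-sum expansion of <K>. There are 2^10 = 1024 states.
For each crossing: s=0 is the vertical smoothing, s=1 horizontal. Crossing k contributes A^(sign_k * (1 - 2*s_k)); loop factor d = -A^2 - A^-2.
Tabulate the states by total A-exponent and number of loops L (A-exp: L × count):
  A^10: L=6 ×1
  A^8: L=5 ×10
  A^6: L=4 ×43, L=6 ×2
  A^4: L=3 ×98, L=5 ×22
  A^2: L=2 ×118, L=4 ×88, L=6 ×4
  A^0: L=1 ×60, L=3 ×162, L=5 ×30
  A^-2: L=2 ×128, L=4 ×79, L=6 ×3
  A^-4: L=1 ×23, L=3 ×84, L=5 ×13
  A^-6: L=2 ×27, L=4 ×18
  A^-8: L=1 ×2, L=3 ×8
  A^-10: L=2 ×1
Each group contributes A^e * Σ count * d^(L-1):
Powers of d = -A^2 - A^-2: d^2 = A^4 + 2 + A^-4; d^3 = -A^6 - 3*A^2 - 3*A^-2 - A^-6; d^4 = A^8 + 4*A^4 + 6 + 4*A^-4 + A^-8; d^5 = -A^10 - 5*A^6 - 10*A^2 - 10*A^-2 - 5*A^-6 - A^-10.
  A^10 * (d^5) = -A^20 - 5*A^16 - 10*A^12 - 10*A^8 - 5*A^4 - 1
  A^8 * (10*d^4) = 10*A^16 + 40*A^12 + 60*A^8 + 40*A^4 + 10
  A^6 * (43*d^3 + 2*d^5) = -2*A^16 - 53*A^12 - 149*A^8 - 149*A^4 - 53 - 2*A^-4
  A^4 * (98*d^2 + 22*d^4) = 22*A^12 + 186*A^8 + 328*A^4 + 186 + 22*A^-4
  A^2 * (118*d + 88*d^3 + 4*d^5) = -4*A^12 - 108*A^8 - 422*A^4 - 422 - 108*A^-4 - 4*A^-8
  A^0 * (60 + 162*d^2 + 30*d^4) = 30*A^8 + 282*A^4 + 564 + 282*A^-4 + 30*A^-8
  A^-2 * (128*d + 79*d^3 + 3*d^5) = -3*A^8 - 94*A^4 - 395 - 395*A^-4 - 94*A^-8 - 3*A^-12
  A^-4 * (23 + 84*d^2 + 13*d^4) = 13*A^4 + 136 + 269*A^-4 + 136*A^-8 + 13*A^-12
  A^-6 * (27*d + 18*d^3) = -18 - 81*A^-4 - 81*A^-8 - 18*A^-12
  A^-8 * (2 + 8*d^2) = 8*A^-4 + 18*A^-8 + 8*A^-12
  A^-10 * (d) = -A^-8 - A^-12
Summing the groups: <K> = -A^20 + 3*A^16 - 5*A^12 + 6*A^8 - 7*A^4 + 7 - 5*A^-4 + 4*A^-8 - A^-12
Normalise by the writhe: (-A^3)^(-w) = (-A^3)^(4) = A^12, so f(A) = A^12 * <K> = -A^32 + 3*A^28 - 5*A^24 + 6*A^20 - 7*A^16 + 7*A^12 - 5*A^8 + 4*A^4 - 1.
Substitute A = t^(-1/4), i.e. A^e → t^(-e/4): V(t) = -1 + 4*t^-1 - 5*t^-2 + 7*t^-3 - 7*t^-4 + 6*t^-5 - 5*t^-6 + 3*t^-7 - t^-8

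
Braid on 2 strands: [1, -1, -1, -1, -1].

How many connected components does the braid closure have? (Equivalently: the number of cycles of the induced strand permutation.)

1

Derivation:
Track the strand permutation on 2 strands, starting from identity.
  step 1: s1 swaps positions 1,2 -> [2 1]
  step 2: s1^-1 swaps positions 1,2 -> [1 2]
  step 3: s1^-1 swaps positions 1,2 -> [2 1]
  step 4: s1^-1 swaps positions 1,2 -> [1 2]
  step 5: s1^-1 swaps positions 1,2 -> [2 1]
Final permutation (position -> original strand): [2 1]
Closure components = cycle count of this permutation = 1.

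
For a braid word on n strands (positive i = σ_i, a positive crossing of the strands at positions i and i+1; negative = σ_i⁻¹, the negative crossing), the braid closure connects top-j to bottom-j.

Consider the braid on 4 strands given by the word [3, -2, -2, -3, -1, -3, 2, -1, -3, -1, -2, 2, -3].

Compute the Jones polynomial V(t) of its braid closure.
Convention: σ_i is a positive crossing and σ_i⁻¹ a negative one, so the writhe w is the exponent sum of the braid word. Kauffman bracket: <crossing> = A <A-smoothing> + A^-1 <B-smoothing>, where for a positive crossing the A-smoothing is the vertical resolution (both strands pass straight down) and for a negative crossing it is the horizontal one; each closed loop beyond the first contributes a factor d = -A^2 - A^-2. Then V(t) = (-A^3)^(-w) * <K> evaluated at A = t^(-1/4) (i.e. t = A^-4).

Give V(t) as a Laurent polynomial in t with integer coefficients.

t^-2 - 2*t^-3 + 5*t^-4 - 5*t^-5 + 6*t^-6 - 6*t^-7 + 4*t^-8 - 3*t^-9 + t^-10

Derivation:
The presented braid s3 s2^-1 s2^-1 s3^-1 s1^-1 s3^-1 s2 s1^-1 s3^-1 s1^-1 s2^-1 s2 s3^-1 on 4 strands reduces by inverse Markov moves (closure unchanged at each step):
  Deconjugate: the word is γ·β·γ⁻¹ with γ = s3 s2^-1 (prefix) and γ⁻¹ = s2 s3^-1 (suffix); strip both.
Reduced to β = s2^-1 s3^-1 s1^-1 s3^-1 s2 s1^-1 s3^-1 s1^-1 s2^-1 on 4 strands, 9 crossings.
Compute on β:
Braid: s2^-1 s3^-1 s1^-1 s3^-1 s2 s1^-1 s3^-1 s1^-1 s2^-1 on 4 strands, 9 crossings.
Writhe w = (#positive) - (#negative) = 1 - 8 = -7.
State-sum expansion of <K>. There are 2^9 = 512 states.
For each crossing: s=0 is the vertical smoothing, s=1 horizontal. Crossing k contributes A^(sign_k * (1 - 2*s_k)); loop factor d = -A^2 - A^-2.
Tabulate the states by total A-exponent and number of loops L (A-exp: L × count):
  A^9: L=6 ×1
  A^7: L=5 ×9
  A^5: L=4 ×35, L=6 ×1
  A^3: L=3 ×74, L=5 ×10
  A^1: L=2 ×85, L=4 ×41
  A^-1: L=1 ×42, L=3 ×80, L=5 ×4
  A^-3: L=2 ×65, L=4 ×19
  A^-5: L=1 ×9, L=3 ×26, L=5 ×1
  A^-7: L=2 ×6, L=4 ×3
  A^-9: L=3 ×1
Each group contributes A^e * Σ count * d^(L-1):
Powers of d = -A^2 - A^-2: d^2 = A^4 + 2 + A^-4; d^3 = -A^6 - 3*A^2 - 3*A^-2 - A^-6; d^4 = A^8 + 4*A^4 + 6 + 4*A^-4 + A^-8; d^5 = -A^10 - 5*A^6 - 10*A^2 - 10*A^-2 - 5*A^-6 - A^-10.
  A^9 * (d^5) = -A^19 - 5*A^15 - 10*A^11 - 10*A^7 - 5*A^3 - A^-1
  A^7 * (9*d^4) = 9*A^15 + 36*A^11 + 54*A^7 + 36*A^3 + 9*A^-1
  A^5 * (35*d^3 + d^5) = -A^15 - 40*A^11 - 115*A^7 - 115*A^3 - 40*A^-1 - A^-5
  A^3 * (74*d^2 + 10*d^4) = 10*A^11 + 114*A^7 + 208*A^3 + 114*A^-1 + 10*A^-5
  A^1 * (85*d + 41*d^3) = -41*A^7 - 208*A^3 - 208*A^-1 - 41*A^-5
  A^-1 * (42 + 80*d^2 + 4*d^4) = 4*A^7 + 96*A^3 + 226*A^-1 + 96*A^-5 + 4*A^-9
  A^-3 * (65*d + 19*d^3) = -19*A^3 - 122*A^-1 - 122*A^-5 - 19*A^-9
  A^-5 * (9 + 26*d^2 + d^4) = A^3 + 30*A^-1 + 67*A^-5 + 30*A^-9 + A^-13
  A^-7 * (6*d + 3*d^3) = -3*A^-1 - 15*A^-5 - 15*A^-9 - 3*A^-13
  A^-9 * (d^2) = A^-5 + 2*A^-9 + A^-13
Summing the groups: <K> = -A^19 + 3*A^15 - 4*A^11 + 6*A^7 - 6*A^3 + 5*A^-1 - 5*A^-5 + 2*A^-9 - A^-13
Normalise by the writhe: (-A^3)^(-w) = (-A^3)^(7) = -A^21, so f(A) = -A^21 * <K> = A^40 - 3*A^36 + 4*A^32 - 6*A^28 + 6*A^24 - 5*A^20 + 5*A^16 - 2*A^12 + A^8.
Substitute A = t^(-1/4), i.e. A^e → t^(-e/4): V(t) = t^-2 - 2*t^-3 + 5*t^-4 - 5*t^-5 + 6*t^-6 - 6*t^-7 + 4*t^-8 - 3*t^-9 + t^-10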